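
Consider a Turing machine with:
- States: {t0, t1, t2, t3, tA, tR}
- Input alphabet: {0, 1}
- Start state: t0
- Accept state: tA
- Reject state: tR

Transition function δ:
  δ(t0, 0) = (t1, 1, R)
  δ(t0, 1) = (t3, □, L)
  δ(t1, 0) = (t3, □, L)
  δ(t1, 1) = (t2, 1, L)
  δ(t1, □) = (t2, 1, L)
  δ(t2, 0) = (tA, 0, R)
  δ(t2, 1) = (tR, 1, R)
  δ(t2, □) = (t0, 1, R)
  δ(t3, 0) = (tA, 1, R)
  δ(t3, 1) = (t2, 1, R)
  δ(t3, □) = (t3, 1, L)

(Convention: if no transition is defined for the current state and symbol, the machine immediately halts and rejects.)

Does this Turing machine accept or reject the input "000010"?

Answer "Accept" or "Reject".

Execution trace:
Initial: [t0]000010
Step 1: δ(t0, 0) = (t1, 1, R) → 1[t1]00010
Step 2: δ(t1, 0) = (t3, □, L) → [t3]1□0010
Step 3: δ(t3, 1) = (t2, 1, R) → 1[t2]□0010
Step 4: δ(t2, □) = (t0, 1, R) → 11[t0]0010
Step 5: δ(t0, 0) = (t1, 1, R) → 111[t1]010
Step 6: δ(t1, 0) = (t3, □, L) → 11[t3]1□10
Step 7: δ(t3, 1) = (t2, 1, R) → 111[t2]□10
Step 8: δ(t2, □) = (t0, 1, R) → 1111[t0]10
Step 9: δ(t0, 1) = (t3, □, L) → 111[t3]1□0
Step 10: δ(t3, 1) = (t2, 1, R) → 1111[t2]□0
Step 11: δ(t2, □) = (t0, 1, R) → 11111[t0]0
Step 12: δ(t0, 0) = (t1, 1, R) → 111111[t1]□
Step 13: δ(t1, □) = (t2, 1, L) → 11111[t2]11
Step 14: δ(t2, 1) = (tR, 1, R) → 111111[tR]1

The machine reaches the reject state tR and halts.

Answer: Reject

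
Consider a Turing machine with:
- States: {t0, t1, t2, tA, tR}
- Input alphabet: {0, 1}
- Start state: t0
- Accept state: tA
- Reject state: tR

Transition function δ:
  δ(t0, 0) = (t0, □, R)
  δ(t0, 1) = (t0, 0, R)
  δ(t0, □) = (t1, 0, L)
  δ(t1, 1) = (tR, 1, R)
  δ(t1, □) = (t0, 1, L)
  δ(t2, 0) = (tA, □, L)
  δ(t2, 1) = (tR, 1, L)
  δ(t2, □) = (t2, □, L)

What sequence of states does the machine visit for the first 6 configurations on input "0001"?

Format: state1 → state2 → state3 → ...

Execution trace:
Initial: [t0]0001
Step 1: δ(t0, 0) = (t0, □, R) → □[t0]001
Step 2: δ(t0, 0) = (t0, □, R) → □□[t0]01
Step 3: δ(t0, 0) = (t0, □, R) → □□□[t0]1
Step 4: δ(t0, 1) = (t0, 0, R) → □□□0[t0]□
Step 5: δ(t0, □) = (t1, 0, L) → □□□[t1]00

No transition is defined for δ(t1, 0). By convention the machine halts and rejects.

State sequence: t0 → t0 → t0 → t0 → t0 → t1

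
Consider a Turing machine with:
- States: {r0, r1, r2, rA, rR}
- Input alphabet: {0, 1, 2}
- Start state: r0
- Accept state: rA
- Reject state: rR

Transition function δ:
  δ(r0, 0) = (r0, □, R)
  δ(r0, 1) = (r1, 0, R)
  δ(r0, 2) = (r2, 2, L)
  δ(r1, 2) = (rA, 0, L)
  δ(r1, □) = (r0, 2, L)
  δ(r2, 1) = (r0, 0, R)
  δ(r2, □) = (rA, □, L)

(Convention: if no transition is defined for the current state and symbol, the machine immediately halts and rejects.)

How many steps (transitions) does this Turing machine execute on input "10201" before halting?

Execution trace:
Initial: [r0]10201
Step 1: δ(r0, 1) = (r1, 0, R) → 0[r1]0201

No transition is defined for δ(r1, 0). By convention the machine halts and rejects.

The machine executed 1 step before halting.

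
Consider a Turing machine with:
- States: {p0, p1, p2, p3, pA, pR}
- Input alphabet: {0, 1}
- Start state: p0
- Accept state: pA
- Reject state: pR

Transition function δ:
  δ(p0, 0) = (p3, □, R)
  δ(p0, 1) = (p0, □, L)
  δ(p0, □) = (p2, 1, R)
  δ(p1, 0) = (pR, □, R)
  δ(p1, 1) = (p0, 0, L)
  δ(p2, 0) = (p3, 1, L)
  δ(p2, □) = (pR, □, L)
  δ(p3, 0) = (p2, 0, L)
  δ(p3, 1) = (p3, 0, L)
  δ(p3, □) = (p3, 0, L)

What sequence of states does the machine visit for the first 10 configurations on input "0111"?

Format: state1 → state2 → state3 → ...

Execution trace:
Initial: [p0]0111
Step 1: δ(p0, 0) = (p3, □, R) → □[p3]111
Step 2: δ(p3, 1) = (p3, 0, L) → [p3]□011
Step 3: δ(p3, □) = (p3, 0, L) → [p3]□0011
Step 4: δ(p3, □) = (p3, 0, L) → [p3]□00011
Step 5: δ(p3, □) = (p3, 0, L) → [p3]□000011
Step 6: δ(p3, □) = (p3, 0, L) → [p3]□0000011
Step 7: δ(p3, □) = (p3, 0, L) → [p3]□00000011
Step 8: δ(p3, □) = (p3, 0, L) → [p3]□000000011
Step 9: δ(p3, □) = (p3, 0, L) → [p3]□0000000011

State sequence: p0 → p3 → p3 → p3 → p3 → p3 → p3 → p3 → p3 → p3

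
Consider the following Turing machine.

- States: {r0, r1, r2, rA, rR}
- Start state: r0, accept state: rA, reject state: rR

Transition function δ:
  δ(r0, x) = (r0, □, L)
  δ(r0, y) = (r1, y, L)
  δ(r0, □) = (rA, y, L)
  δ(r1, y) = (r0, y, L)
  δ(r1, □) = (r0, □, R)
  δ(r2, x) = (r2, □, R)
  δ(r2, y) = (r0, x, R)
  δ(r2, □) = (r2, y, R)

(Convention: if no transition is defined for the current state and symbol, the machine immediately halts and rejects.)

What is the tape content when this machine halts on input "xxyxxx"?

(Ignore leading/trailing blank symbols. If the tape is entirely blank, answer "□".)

Execution trace:
Initial: [r0]xxyxxx
Step 1: δ(r0, x) = (r0, □, L) → [r0]□□xyxxx
Step 2: δ(r0, □) = (rA, y, L) → [rA]□y□xyxxx

The machine reaches the accept state rA and halts.

Final tape (ignoring leading/trailing blanks): y□xyxxx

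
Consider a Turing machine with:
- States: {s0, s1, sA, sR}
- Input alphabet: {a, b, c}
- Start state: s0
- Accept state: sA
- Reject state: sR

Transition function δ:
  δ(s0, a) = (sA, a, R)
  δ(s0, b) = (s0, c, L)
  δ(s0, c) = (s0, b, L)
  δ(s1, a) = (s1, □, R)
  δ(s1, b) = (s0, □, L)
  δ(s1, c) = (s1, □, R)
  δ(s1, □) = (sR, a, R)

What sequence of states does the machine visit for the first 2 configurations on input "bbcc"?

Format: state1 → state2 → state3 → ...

Execution trace:
Initial: [s0]bbcc
Step 1: δ(s0, b) = (s0, c, L) → [s0]□cbcc

No transition is defined for δ(s0, □). By convention the machine halts and rejects.

State sequence: s0 → s0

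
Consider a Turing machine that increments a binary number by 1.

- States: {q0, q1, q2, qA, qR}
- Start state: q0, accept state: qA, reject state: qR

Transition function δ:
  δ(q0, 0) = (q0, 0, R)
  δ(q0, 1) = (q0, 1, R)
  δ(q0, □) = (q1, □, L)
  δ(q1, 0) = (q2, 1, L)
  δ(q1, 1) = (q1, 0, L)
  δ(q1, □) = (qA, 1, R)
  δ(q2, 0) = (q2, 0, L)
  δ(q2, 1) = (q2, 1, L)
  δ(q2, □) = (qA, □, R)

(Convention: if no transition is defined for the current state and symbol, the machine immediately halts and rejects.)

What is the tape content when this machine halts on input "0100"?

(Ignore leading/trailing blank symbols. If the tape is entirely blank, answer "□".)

Execution trace:
Initial: [q0]0100
Step 1: δ(q0, 0) = (q0, 0, R) → 0[q0]100
Step 2: δ(q0, 1) = (q0, 1, R) → 01[q0]00
Step 3: δ(q0, 0) = (q0, 0, R) → 010[q0]0
Step 4: δ(q0, 0) = (q0, 0, R) → 0100[q0]□
Step 5: δ(q0, □) = (q1, □, L) → 010[q1]0□
Step 6: δ(q1, 0) = (q2, 1, L) → 01[q2]01□
Step 7: δ(q2, 0) = (q2, 0, L) → 0[q2]101□
Step 8: δ(q2, 1) = (q2, 1, L) → [q2]0101□
Step 9: δ(q2, 0) = (q2, 0, L) → [q2]□0101□
Step 10: δ(q2, □) = (qA, □, R) → □[qA]0101□

The machine reaches the accept state qA and halts.

Final tape (ignoring leading/trailing blanks): 0101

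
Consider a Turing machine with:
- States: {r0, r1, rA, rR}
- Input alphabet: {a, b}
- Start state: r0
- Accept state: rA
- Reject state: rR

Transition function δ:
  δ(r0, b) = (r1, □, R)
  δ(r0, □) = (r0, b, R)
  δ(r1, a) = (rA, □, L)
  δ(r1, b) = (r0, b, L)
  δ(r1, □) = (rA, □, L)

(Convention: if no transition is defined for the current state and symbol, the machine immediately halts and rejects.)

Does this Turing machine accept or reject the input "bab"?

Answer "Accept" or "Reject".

Execution trace:
Initial: [r0]bab
Step 1: δ(r0, b) = (r1, □, R) → □[r1]ab
Step 2: δ(r1, a) = (rA, □, L) → [rA]□□b

The machine reaches the accept state rA and halts.

Answer: Accept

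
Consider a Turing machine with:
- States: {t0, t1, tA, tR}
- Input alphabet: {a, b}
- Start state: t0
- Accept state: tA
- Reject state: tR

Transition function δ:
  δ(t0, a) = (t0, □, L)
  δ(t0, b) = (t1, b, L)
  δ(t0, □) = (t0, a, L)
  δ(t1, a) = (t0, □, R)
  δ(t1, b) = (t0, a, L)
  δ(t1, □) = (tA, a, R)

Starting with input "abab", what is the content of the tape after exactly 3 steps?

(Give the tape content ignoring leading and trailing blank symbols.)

Execution trace:
Initial: [t0]abab
Step 1: δ(t0, a) = (t0, □, L) → [t0]□□bab
Step 2: δ(t0, □) = (t0, a, L) → [t0]□a□bab
Step 3: δ(t0, □) = (t0, a, L) → [t0]□aa□bab

After 3 steps, the tape (ignoring leading/trailing blanks) is: aa□bab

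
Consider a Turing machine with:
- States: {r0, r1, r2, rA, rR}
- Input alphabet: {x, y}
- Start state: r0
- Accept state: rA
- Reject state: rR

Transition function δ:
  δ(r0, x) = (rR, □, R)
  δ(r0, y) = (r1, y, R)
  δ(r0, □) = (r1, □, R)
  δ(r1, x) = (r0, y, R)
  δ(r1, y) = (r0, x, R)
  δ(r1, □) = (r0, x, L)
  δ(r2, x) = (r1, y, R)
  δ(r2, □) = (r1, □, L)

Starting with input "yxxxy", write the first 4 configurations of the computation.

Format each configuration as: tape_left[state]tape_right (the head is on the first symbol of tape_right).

Transitions applied:
Step 1: δ(r0, y) = (r1, y, R)
Step 2: δ(r1, x) = (r0, y, R)
Step 3: δ(r0, x) = (rR, □, R)

The first 4 configurations are:
[r0]yxxxy ⊢ y[r1]xxxy ⊢ yy[r0]xxy ⊢ yy□[rR]xy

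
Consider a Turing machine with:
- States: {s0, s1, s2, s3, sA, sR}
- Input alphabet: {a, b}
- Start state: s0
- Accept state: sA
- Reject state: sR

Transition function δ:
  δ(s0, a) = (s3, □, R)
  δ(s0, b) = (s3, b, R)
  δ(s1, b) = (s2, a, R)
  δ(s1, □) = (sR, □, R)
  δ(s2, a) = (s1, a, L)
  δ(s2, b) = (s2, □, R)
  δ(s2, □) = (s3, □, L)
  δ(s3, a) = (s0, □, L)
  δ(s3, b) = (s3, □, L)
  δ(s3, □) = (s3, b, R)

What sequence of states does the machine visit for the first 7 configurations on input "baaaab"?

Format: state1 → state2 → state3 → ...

Execution trace:
Initial: [s0]baaaab
Step 1: δ(s0, b) = (s3, b, R) → b[s3]aaaab
Step 2: δ(s3, a) = (s0, □, L) → [s0]b□aaab
Step 3: δ(s0, b) = (s3, b, R) → b[s3]□aaab
Step 4: δ(s3, □) = (s3, b, R) → bb[s3]aaab
Step 5: δ(s3, a) = (s0, □, L) → b[s0]b□aab
Step 6: δ(s0, b) = (s3, b, R) → bb[s3]□aab

State sequence: s0 → s3 → s0 → s3 → s3 → s0 → s3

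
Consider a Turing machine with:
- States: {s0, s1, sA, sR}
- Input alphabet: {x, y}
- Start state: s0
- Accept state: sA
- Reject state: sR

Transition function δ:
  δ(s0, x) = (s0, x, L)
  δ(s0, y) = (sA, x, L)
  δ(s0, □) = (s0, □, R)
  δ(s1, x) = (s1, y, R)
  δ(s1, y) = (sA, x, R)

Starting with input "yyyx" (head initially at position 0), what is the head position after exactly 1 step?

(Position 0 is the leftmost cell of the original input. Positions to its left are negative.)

Execution trace (head position shown):
Step 0: [s0]yyyx  (head at position 0)
Step 1: move left → [sA]□xyyx  (head at position -1)

After 1 step, the head is at position -1.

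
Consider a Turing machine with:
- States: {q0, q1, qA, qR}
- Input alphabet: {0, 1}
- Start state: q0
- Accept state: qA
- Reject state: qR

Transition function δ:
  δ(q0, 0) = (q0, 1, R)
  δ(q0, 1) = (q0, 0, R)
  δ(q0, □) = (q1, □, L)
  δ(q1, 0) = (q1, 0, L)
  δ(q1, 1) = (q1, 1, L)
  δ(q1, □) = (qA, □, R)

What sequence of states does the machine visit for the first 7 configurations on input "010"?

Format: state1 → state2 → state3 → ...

Execution trace:
Initial: [q0]010
Step 1: δ(q0, 0) = (q0, 1, R) → 1[q0]10
Step 2: δ(q0, 1) = (q0, 0, R) → 10[q0]0
Step 3: δ(q0, 0) = (q0, 1, R) → 101[q0]□
Step 4: δ(q0, □) = (q1, □, L) → 10[q1]1□
Step 5: δ(q1, 1) = (q1, 1, L) → 1[q1]01□
Step 6: δ(q1, 0) = (q1, 0, L) → [q1]101□

State sequence: q0 → q0 → q0 → q0 → q1 → q1 → q1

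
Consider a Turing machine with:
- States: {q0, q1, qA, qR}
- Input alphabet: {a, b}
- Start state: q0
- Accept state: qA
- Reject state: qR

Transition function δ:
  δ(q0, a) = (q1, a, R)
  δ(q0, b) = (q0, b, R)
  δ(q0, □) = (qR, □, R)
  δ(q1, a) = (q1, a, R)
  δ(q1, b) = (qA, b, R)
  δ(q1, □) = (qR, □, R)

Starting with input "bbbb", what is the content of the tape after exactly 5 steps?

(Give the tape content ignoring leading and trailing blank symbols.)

Execution trace:
Initial: [q0]bbbb
Step 1: δ(q0, b) = (q0, b, R) → b[q0]bbb
Step 2: δ(q0, b) = (q0, b, R) → bb[q0]bb
Step 3: δ(q0, b) = (q0, b, R) → bbb[q0]b
Step 4: δ(q0, b) = (q0, b, R) → bbbb[q0]□
Step 5: δ(q0, □) = (qR, □, R) → bbbb□[qR]□

The machine reaches the reject state qR and halts.

After 5 steps, the tape (ignoring leading/trailing blanks) is: bbbb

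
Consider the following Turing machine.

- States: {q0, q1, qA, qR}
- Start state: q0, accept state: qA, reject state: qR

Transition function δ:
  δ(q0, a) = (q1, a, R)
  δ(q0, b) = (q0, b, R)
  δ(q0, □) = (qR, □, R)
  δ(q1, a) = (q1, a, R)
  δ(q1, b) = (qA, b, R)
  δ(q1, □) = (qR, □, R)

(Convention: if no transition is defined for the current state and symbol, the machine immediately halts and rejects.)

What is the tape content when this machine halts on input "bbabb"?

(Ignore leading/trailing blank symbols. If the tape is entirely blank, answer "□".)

Execution trace:
Initial: [q0]bbabb
Step 1: δ(q0, b) = (q0, b, R) → b[q0]babb
Step 2: δ(q0, b) = (q0, b, R) → bb[q0]abb
Step 3: δ(q0, a) = (q1, a, R) → bba[q1]bb
Step 4: δ(q1, b) = (qA, b, R) → bbab[qA]b

The machine reaches the accept state qA and halts.

Final tape (ignoring leading/trailing blanks): bbabb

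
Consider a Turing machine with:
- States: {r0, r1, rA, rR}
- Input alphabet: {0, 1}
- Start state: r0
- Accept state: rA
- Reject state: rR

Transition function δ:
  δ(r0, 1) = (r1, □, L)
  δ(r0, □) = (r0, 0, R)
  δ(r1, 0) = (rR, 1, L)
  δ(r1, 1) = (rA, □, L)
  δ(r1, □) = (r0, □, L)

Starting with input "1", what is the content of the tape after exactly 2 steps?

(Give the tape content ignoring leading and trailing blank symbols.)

Execution trace:
Initial: [r0]1
Step 1: δ(r0, 1) = (r1, □, L) → [r1]□□
Step 2: δ(r1, □) = (r0, □, L) → [r0]□□□

After 2 steps, the tape (ignoring leading/trailing blanks) is: □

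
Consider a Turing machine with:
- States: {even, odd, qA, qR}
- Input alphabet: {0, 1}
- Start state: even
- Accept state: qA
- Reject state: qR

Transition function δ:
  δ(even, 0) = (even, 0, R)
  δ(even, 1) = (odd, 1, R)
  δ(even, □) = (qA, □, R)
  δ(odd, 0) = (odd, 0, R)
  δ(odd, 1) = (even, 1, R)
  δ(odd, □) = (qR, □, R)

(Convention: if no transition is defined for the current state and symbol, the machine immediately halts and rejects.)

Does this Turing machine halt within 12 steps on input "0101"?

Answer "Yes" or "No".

Execution trace:
Initial: [even]0101
Step 1: δ(even, 0) = (even, 0, R) → 0[even]101
Step 2: δ(even, 1) = (odd, 1, R) → 01[odd]01
Step 3: δ(odd, 0) = (odd, 0, R) → 010[odd]1
Step 4: δ(odd, 1) = (even, 1, R) → 0101[even]□
Step 5: δ(even, □) = (qA, □, R) → 0101□[qA]□

The machine reaches the accept state qA and halts.
The machine halted after 5 steps (within the 12-step bound).

Answer: Yes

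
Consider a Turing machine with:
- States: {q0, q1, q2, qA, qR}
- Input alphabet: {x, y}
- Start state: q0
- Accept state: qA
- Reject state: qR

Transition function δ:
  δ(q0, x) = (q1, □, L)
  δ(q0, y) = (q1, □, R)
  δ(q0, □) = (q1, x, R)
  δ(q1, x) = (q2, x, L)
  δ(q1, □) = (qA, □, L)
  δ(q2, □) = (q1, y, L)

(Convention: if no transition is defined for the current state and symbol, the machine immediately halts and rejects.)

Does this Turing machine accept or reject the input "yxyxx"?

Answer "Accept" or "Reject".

Execution trace:
Initial: [q0]yxyxx
Step 1: δ(q0, y) = (q1, □, R) → □[q1]xyxx
Step 2: δ(q1, x) = (q2, x, L) → [q2]□xyxx
Step 3: δ(q2, □) = (q1, y, L) → [q1]□yxyxx
Step 4: δ(q1, □) = (qA, □, L) → [qA]□□yxyxx

The machine reaches the accept state qA and halts.

Answer: Accept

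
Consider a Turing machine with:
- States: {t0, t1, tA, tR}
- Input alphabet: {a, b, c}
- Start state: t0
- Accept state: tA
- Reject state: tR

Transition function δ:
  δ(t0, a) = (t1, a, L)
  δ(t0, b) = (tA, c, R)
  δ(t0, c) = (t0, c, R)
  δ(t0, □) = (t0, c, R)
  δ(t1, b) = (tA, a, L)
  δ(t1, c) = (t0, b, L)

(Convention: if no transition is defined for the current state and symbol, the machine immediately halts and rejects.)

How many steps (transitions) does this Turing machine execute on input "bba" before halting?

Execution trace:
Initial: [t0]bba
Step 1: δ(t0, b) = (tA, c, R) → c[tA]ba

The machine reaches the accept state tA and halts.

The machine executed 1 step before halting.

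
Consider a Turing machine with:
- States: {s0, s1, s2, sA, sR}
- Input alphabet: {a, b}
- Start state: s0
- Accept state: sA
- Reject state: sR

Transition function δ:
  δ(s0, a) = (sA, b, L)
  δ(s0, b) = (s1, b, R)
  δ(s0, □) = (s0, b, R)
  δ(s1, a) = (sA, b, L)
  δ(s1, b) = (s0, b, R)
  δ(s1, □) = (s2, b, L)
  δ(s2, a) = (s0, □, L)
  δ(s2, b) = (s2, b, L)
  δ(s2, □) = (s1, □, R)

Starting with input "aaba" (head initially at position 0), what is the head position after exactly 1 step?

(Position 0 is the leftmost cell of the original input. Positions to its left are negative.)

Execution trace (head position shown):
Step 0: [s0]aaba  (head at position 0)
Step 1: move left → [sA]□baba  (head at position -1)

After 1 step, the head is at position -1.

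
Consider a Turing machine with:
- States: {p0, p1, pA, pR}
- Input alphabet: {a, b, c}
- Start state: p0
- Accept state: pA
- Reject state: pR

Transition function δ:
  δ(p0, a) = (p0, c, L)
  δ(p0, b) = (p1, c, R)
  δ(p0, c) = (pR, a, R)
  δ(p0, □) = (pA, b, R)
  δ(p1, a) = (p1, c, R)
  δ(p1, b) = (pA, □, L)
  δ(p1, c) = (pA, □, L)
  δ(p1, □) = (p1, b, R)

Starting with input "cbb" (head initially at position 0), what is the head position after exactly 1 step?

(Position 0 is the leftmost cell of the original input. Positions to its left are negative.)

Execution trace (head position shown):
Step 0: [p0]cbb  (head at position 0)
Step 1: move right → a[pR]bb  (head at position 1)

After 1 step, the head is at position 1.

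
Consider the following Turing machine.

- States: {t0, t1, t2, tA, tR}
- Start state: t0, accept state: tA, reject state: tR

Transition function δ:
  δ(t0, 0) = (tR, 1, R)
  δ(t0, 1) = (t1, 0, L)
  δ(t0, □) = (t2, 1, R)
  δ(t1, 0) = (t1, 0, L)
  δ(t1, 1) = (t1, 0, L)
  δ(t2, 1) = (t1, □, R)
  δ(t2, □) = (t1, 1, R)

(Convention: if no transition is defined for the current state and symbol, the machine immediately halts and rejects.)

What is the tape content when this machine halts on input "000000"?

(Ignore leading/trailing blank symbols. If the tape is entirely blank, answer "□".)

Execution trace:
Initial: [t0]000000
Step 1: δ(t0, 0) = (tR, 1, R) → 1[tR]00000

The machine reaches the reject state tR and halts.

Final tape (ignoring leading/trailing blanks): 100000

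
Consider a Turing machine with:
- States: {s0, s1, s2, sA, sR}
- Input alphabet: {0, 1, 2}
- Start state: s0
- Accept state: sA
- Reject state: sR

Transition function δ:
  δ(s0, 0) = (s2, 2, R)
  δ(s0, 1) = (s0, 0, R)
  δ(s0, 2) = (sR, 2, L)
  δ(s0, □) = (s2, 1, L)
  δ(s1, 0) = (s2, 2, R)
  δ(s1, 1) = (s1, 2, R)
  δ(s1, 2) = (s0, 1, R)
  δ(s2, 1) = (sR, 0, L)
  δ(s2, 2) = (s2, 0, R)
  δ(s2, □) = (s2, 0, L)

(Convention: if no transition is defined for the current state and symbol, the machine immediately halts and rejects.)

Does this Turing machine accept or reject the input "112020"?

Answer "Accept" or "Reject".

Execution trace:
Initial: [s0]112020
Step 1: δ(s0, 1) = (s0, 0, R) → 0[s0]12020
Step 2: δ(s0, 1) = (s0, 0, R) → 00[s0]2020
Step 3: δ(s0, 2) = (sR, 2, L) → 0[sR]02020

The machine reaches the reject state sR and halts.

Answer: Reject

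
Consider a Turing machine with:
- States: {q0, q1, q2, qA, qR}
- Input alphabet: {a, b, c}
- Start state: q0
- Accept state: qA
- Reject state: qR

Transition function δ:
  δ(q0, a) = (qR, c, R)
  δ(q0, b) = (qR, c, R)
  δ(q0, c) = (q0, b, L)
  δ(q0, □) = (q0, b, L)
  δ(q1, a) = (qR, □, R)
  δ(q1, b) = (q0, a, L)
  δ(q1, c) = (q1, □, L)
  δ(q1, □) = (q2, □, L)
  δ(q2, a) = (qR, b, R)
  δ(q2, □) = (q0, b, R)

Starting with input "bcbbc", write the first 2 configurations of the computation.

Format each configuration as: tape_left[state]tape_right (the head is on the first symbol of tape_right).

Transitions applied:
Step 1: δ(q0, b) = (qR, c, R)

The first 2 configurations are:
[q0]bcbbc ⊢ c[qR]cbbc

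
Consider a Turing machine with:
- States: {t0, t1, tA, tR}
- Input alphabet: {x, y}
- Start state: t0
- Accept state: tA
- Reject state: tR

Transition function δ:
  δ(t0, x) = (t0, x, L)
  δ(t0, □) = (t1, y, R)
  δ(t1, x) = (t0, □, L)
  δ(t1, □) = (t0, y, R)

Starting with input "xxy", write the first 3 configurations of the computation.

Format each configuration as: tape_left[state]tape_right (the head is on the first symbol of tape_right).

Transitions applied:
Step 1: δ(t0, x) = (t0, x, L)
Step 2: δ(t0, □) = (t1, y, R)

The first 3 configurations are:
[t0]xxy ⊢ [t0]□xxy ⊢ y[t1]xxy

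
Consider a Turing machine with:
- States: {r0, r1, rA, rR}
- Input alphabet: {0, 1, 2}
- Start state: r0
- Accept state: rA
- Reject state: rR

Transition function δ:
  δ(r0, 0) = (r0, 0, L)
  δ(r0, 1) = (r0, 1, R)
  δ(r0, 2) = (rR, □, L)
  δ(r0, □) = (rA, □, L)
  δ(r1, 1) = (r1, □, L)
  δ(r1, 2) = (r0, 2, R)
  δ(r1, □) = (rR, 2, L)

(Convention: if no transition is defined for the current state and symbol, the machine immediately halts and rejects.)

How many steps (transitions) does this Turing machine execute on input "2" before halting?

Execution trace:
Initial: [r0]2
Step 1: δ(r0, 2) = (rR, □, L) → [rR]□□

The machine reaches the reject state rR and halts.

The machine executed 1 step before halting.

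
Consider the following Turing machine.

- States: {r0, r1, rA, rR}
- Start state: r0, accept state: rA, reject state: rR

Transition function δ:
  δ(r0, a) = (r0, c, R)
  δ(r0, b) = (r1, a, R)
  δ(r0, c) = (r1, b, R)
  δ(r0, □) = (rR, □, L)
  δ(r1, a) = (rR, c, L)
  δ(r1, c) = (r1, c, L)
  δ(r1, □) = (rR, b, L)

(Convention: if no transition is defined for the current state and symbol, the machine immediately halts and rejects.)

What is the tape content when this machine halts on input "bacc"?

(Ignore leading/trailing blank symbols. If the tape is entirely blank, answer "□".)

Execution trace:
Initial: [r0]bacc
Step 1: δ(r0, b) = (r1, a, R) → a[r1]acc
Step 2: δ(r1, a) = (rR, c, L) → [rR]accc

The machine reaches the reject state rR and halts.

Final tape (ignoring leading/trailing blanks): accc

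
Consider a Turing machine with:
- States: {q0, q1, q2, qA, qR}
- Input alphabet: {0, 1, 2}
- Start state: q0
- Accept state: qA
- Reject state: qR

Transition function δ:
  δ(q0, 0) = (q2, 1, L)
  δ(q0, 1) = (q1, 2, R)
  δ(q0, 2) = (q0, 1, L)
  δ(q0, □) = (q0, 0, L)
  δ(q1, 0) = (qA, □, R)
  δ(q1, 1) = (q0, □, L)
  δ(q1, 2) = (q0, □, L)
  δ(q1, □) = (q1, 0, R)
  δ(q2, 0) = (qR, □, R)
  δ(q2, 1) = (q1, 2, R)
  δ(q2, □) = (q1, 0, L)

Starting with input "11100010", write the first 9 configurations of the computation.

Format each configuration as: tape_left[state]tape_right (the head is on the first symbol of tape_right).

Transitions applied:
Step 1: δ(q0, 1) = (q1, 2, R)
Step 2: δ(q1, 1) = (q0, □, L)
Step 3: δ(q0, 2) = (q0, 1, L)
Step 4: δ(q0, □) = (q0, 0, L)
Step 5: δ(q0, □) = (q0, 0, L)
Step 6: δ(q0, □) = (q0, 0, L)
Step 7: δ(q0, □) = (q0, 0, L)
Step 8: δ(q0, □) = (q0, 0, L)

The first 9 configurations are:
[q0]11100010 ⊢ 2[q1]1100010 ⊢ [q0]2□100010 ⊢ [q0]□1□100010 ⊢ [q0]□01□100010 ⊢ [q0]□001□100010 ⊢ [q0]□0001□100010 ⊢ [q0]□00001□100010 ⊢ [q0]□000001□100010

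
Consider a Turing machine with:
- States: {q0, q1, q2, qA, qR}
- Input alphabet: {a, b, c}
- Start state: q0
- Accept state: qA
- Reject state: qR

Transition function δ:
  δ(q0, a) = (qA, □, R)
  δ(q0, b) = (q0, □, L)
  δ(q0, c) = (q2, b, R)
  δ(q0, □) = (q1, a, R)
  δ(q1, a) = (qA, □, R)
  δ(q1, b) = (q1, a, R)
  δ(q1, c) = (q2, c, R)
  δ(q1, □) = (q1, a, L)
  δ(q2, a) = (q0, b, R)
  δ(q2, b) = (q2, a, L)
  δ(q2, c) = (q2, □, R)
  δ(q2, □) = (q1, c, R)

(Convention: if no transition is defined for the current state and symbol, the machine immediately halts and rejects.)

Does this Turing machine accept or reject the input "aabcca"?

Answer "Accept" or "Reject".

Execution trace:
Initial: [q0]aabcca
Step 1: δ(q0, a) = (qA, □, R) → □[qA]abcca

The machine reaches the accept state qA and halts.

Answer: Accept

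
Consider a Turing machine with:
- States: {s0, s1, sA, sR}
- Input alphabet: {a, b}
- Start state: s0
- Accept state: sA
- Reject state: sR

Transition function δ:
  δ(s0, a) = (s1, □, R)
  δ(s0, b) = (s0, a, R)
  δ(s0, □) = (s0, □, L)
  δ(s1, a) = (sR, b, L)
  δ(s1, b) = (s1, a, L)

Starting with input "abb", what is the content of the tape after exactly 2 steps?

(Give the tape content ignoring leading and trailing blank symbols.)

Execution trace:
Initial: [s0]abb
Step 1: δ(s0, a) = (s1, □, R) → □[s1]bb
Step 2: δ(s1, b) = (s1, a, L) → [s1]□ab

No transition is defined for δ(s1, □). By convention the machine halts and rejects.

After 2 steps, the tape (ignoring leading/trailing blanks) is: ab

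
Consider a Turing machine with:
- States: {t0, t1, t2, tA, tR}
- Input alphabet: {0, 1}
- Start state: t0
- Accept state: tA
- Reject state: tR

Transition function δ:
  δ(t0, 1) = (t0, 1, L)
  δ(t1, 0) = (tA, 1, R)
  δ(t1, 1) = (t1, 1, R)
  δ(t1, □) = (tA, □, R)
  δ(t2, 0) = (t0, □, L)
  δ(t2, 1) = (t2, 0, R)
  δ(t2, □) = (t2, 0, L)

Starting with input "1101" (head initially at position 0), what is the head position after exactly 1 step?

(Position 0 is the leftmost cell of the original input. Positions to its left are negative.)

Execution trace (head position shown):
Step 0: [t0]1101  (head at position 0)
Step 1: move left → [t0]□1101  (head at position -1)

After 1 step, the head is at position -1.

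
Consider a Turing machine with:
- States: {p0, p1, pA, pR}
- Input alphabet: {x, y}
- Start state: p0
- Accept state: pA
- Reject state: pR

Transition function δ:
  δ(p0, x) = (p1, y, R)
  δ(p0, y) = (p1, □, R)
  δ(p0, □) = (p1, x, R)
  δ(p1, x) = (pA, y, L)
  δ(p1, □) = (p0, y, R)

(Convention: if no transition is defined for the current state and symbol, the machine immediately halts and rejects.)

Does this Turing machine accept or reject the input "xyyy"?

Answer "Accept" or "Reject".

Execution trace:
Initial: [p0]xyyy
Step 1: δ(p0, x) = (p1, y, R) → y[p1]yyy

No transition is defined for δ(p1, y). By convention the machine halts and rejects.

Answer: Reject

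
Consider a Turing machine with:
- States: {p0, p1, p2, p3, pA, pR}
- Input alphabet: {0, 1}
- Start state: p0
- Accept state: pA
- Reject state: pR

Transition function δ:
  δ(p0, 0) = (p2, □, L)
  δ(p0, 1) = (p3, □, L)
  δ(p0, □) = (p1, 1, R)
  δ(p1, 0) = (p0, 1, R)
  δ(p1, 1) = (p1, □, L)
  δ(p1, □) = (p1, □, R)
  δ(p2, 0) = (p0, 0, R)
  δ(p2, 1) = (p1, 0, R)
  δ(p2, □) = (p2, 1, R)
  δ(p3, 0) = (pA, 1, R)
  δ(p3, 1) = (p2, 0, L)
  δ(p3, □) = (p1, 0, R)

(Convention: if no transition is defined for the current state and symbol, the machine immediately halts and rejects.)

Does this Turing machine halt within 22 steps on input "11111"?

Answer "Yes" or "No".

Execution trace:
Initial: [p0]11111
Step 1: δ(p0, 1) = (p3, □, L) → [p3]□□1111
Step 2: δ(p3, □) = (p1, 0, R) → 0[p1]□1111
Step 3: δ(p1, □) = (p1, □, R) → 0□[p1]1111
Step 4: δ(p1, 1) = (p1, □, L) → 0[p1]□□111
Step 5: δ(p1, □) = (p1, □, R) → 0□[p1]□111
Step 6: δ(p1, □) = (p1, □, R) → 0□□[p1]111
Step 7: δ(p1, 1) = (p1, □, L) → 0□[p1]□□11
Step 8: δ(p1, □) = (p1, □, R) → 0□□[p1]□11
Step 9: δ(p1, □) = (p1, □, R) → 0□□□[p1]11
Step 10: δ(p1, 1) = (p1, □, L) → 0□□[p1]□□1
Step 11: δ(p1, □) = (p1, □, R) → 0□□□[p1]□1
Step 12: δ(p1, □) = (p1, □, R) → 0□□□□[p1]1
Step 13: δ(p1, 1) = (p1, □, L) → 0□□□[p1]□□
Step 14: δ(p1, □) = (p1, □, R) → 0□□□□[p1]□
Step 15: δ(p1, □) = (p1, □, R) → 0□□□□□[p1]□
Step 16: δ(p1, □) = (p1, □, R) → 0□□□□□□[p1]□
Step 17: δ(p1, □) = (p1, □, R) → 0□□□□□□□[p1]□
Step 18: δ(p1, □) = (p1, □, R) → 0□□□□□□□□[p1]□
Step 19: δ(p1, □) = (p1, □, R) → 0□□□□□□□□□[p1]□
Step 20: δ(p1, □) = (p1, □, R) → 0□□□□□□□□□□[p1]□
Step 21: δ(p1, □) = (p1, □, R) → 0□□□□□□□□□□□[p1]□
Step 22: δ(p1, □) = (p1, □, R) → 0□□□□□□□□□□□□[p1]□

The machine has not reached a halting state after 22 steps.
The machine did not halt within the 22-step bound.

Answer: No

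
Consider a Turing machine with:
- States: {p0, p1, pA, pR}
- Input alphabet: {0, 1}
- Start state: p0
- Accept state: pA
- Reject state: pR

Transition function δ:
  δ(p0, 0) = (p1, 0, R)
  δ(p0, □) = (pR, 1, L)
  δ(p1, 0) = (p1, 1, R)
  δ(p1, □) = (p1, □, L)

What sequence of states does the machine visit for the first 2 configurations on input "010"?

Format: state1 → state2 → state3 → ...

Execution trace:
Initial: [p0]010
Step 1: δ(p0, 0) = (p1, 0, R) → 0[p1]10

No transition is defined for δ(p1, 1). By convention the machine halts and rejects.

State sequence: p0 → p1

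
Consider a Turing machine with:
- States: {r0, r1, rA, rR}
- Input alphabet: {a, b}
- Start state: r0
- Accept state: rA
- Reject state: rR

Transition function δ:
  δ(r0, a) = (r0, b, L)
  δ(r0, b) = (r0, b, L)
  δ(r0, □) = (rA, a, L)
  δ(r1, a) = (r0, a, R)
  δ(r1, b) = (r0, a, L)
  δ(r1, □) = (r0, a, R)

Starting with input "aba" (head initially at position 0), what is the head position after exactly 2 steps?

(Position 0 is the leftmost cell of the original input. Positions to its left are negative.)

Execution trace (head position shown):
Step 0: [r0]aba  (head at position 0)
Step 1: move left → [r0]□bba  (head at position -1)
Step 2: move left → [rA]□abba  (head at position -2)

After 2 steps, the head is at position -2.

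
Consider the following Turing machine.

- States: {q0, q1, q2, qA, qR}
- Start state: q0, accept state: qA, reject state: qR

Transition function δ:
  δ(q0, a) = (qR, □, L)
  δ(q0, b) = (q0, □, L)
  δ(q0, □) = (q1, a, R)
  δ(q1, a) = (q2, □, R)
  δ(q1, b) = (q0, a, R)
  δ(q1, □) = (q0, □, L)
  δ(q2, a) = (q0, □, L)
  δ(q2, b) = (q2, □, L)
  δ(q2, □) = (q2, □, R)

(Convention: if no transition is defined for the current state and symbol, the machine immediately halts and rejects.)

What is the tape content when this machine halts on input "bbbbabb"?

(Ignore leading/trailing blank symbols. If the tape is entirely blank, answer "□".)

Execution trace:
Initial: [q0]bbbbabb
Step 1: δ(q0, b) = (q0, □, L) → [q0]□□bbbabb
Step 2: δ(q0, □) = (q1, a, R) → a[q1]□bbbabb
Step 3: δ(q1, □) = (q0, □, L) → [q0]a□bbbabb
Step 4: δ(q0, a) = (qR, □, L) → [qR]□□□bbbabb

The machine reaches the reject state qR and halts.

Final tape (ignoring leading/trailing blanks): bbbabb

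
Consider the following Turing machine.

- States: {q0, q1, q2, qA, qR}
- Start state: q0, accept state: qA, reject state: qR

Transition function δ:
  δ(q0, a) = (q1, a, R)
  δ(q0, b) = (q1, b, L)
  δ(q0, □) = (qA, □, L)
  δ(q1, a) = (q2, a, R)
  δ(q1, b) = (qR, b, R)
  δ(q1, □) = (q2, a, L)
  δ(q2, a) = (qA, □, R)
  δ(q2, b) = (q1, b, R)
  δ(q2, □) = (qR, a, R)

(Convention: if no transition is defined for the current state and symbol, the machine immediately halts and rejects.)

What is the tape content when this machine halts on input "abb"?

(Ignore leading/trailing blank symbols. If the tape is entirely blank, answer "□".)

Execution trace:
Initial: [q0]abb
Step 1: δ(q0, a) = (q1, a, R) → a[q1]bb
Step 2: δ(q1, b) = (qR, b, R) → ab[qR]b

The machine reaches the reject state qR and halts.

Final tape (ignoring leading/trailing blanks): abb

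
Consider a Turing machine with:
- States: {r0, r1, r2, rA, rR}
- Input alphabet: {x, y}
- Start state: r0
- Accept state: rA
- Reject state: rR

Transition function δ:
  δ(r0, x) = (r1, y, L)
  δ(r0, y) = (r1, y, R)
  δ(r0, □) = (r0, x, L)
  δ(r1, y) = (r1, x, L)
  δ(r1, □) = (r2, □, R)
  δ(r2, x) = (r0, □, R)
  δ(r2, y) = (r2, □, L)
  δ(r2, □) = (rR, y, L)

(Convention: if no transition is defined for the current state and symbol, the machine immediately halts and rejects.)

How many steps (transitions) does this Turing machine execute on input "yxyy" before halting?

Execution trace:
Initial: [r0]yxyy
Step 1: δ(r0, y) = (r1, y, R) → y[r1]xyy

No transition is defined for δ(r1, x). By convention the machine halts and rejects.

The machine executed 1 step before halting.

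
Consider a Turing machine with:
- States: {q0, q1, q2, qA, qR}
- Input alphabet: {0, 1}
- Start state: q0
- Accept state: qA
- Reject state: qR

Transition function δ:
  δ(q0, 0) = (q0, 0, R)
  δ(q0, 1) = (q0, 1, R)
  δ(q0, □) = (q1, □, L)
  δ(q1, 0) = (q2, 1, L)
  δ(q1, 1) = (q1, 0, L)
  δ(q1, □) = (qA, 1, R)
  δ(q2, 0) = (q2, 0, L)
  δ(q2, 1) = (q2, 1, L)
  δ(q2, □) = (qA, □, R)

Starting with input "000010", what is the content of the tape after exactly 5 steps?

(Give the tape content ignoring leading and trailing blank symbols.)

Execution trace:
Initial: [q0]000010
Step 1: δ(q0, 0) = (q0, 0, R) → 0[q0]00010
Step 2: δ(q0, 0) = (q0, 0, R) → 00[q0]0010
Step 3: δ(q0, 0) = (q0, 0, R) → 000[q0]010
Step 4: δ(q0, 0) = (q0, 0, R) → 0000[q0]10
Step 5: δ(q0, 1) = (q0, 1, R) → 00001[q0]0

After 5 steps, the tape (ignoring leading/trailing blanks) is: 000010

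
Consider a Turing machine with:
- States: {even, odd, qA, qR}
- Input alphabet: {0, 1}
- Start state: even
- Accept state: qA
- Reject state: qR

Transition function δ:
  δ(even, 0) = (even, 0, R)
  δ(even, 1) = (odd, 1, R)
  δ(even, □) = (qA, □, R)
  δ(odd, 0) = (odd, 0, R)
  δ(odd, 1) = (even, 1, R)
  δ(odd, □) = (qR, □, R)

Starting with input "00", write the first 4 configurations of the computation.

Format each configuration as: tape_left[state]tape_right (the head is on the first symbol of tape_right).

Transitions applied:
Step 1: δ(even, 0) = (even, 0, R)
Step 2: δ(even, 0) = (even, 0, R)
Step 3: δ(even, □) = (qA, □, R)

The first 4 configurations are:
[even]00 ⊢ 0[even]0 ⊢ 00[even]□ ⊢ 00□[qA]□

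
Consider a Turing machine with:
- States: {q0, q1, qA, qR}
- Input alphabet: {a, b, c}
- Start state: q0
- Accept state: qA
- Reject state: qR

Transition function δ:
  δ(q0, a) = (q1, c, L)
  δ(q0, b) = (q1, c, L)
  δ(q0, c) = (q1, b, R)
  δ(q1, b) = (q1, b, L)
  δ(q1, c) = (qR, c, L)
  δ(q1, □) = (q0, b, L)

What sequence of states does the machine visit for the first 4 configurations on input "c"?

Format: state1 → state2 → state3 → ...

Execution trace:
Initial: [q0]c
Step 1: δ(q0, c) = (q1, b, R) → b[q1]□
Step 2: δ(q1, □) = (q0, b, L) → [q0]bb
Step 3: δ(q0, b) = (q1, c, L) → [q1]□cb

State sequence: q0 → q1 → q0 → q1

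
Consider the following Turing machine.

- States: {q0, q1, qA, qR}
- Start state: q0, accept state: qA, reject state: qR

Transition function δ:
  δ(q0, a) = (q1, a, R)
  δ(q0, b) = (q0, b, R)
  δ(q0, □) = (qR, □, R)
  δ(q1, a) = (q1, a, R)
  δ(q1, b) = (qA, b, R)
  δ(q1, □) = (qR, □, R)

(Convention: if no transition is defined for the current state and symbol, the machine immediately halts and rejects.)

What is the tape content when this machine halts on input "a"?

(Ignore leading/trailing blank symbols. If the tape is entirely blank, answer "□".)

Execution trace:
Initial: [q0]a
Step 1: δ(q0, a) = (q1, a, R) → a[q1]□
Step 2: δ(q1, □) = (qR, □, R) → a□[qR]□

The machine reaches the reject state qR and halts.

Final tape (ignoring leading/trailing blanks): a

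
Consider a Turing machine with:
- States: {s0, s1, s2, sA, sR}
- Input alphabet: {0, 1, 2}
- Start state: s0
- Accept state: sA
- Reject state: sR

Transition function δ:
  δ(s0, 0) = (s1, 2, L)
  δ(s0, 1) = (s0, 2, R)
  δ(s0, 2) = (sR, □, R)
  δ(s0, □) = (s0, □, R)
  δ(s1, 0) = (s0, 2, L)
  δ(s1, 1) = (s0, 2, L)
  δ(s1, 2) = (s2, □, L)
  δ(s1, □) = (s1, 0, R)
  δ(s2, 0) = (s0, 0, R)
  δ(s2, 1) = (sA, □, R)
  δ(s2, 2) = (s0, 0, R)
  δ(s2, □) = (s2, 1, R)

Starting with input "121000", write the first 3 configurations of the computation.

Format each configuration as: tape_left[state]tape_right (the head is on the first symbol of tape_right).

Transitions applied:
Step 1: δ(s0, 1) = (s0, 2, R)
Step 2: δ(s0, 2) = (sR, □, R)

The first 3 configurations are:
[s0]121000 ⊢ 2[s0]21000 ⊢ 2□[sR]1000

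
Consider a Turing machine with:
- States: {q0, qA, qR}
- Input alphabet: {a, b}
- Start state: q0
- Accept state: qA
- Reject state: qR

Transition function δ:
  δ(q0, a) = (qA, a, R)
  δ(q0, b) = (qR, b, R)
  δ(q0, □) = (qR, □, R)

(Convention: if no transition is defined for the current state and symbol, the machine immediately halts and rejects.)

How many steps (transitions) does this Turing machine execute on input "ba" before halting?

Execution trace:
Initial: [q0]ba
Step 1: δ(q0, b) = (qR, b, R) → b[qR]a

The machine reaches the reject state qR and halts.

The machine executed 1 step before halting.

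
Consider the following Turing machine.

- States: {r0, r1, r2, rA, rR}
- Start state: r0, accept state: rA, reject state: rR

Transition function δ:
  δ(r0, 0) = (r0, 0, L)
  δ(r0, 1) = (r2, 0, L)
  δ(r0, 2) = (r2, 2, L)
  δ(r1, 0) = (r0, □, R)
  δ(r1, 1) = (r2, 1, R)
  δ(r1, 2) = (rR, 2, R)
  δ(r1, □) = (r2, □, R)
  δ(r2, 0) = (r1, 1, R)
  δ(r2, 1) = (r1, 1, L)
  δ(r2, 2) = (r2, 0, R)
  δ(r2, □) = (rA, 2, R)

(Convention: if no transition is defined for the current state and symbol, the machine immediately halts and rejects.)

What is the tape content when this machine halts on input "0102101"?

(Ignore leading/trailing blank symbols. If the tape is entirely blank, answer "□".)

Execution trace:
Initial: [r0]0102101
Step 1: δ(r0, 0) = (r0, 0, L) → [r0]□0102101

No transition is defined for δ(r0, □). By convention the machine halts and rejects.

Final tape (ignoring leading/trailing blanks): 0102101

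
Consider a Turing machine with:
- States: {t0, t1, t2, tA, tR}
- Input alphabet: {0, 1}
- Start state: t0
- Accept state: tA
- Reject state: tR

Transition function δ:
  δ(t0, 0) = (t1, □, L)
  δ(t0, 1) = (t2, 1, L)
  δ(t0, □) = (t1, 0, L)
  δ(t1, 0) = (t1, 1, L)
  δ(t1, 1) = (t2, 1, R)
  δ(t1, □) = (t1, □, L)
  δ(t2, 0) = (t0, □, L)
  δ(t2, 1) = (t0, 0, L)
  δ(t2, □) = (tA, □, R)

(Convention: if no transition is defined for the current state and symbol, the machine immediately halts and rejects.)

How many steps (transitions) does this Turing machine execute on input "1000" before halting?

Execution trace:
Initial: [t0]1000
Step 1: δ(t0, 1) = (t2, 1, L) → [t2]□1000
Step 2: δ(t2, □) = (tA, □, R) → □[tA]1000

The machine reaches the accept state tA and halts.

The machine executed 2 steps before halting.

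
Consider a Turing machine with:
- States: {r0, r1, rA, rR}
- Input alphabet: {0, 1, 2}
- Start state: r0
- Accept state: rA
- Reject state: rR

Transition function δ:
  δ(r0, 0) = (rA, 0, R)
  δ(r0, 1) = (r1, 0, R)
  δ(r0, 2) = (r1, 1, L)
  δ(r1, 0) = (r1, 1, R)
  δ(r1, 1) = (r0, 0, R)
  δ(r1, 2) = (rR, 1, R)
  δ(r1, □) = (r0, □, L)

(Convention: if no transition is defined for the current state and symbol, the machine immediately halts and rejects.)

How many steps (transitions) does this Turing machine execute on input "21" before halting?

Execution trace:
Initial: [r0]21
Step 1: δ(r0, 2) = (r1, 1, L) → [r1]□11
Step 2: δ(r1, □) = (r0, □, L) → [r0]□□11

No transition is defined for δ(r0, □). By convention the machine halts and rejects.

The machine executed 2 steps before halting.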